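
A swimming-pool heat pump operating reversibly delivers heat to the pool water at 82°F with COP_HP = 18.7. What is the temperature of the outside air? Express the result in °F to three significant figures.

COP_HP = T_H/(T_H − T_C) gives T_H − T_C = T_H/COP.
With T_H = 300.93 K, T_C = 300.93 × (1 − 1/18.7) = 284.84 K.
Converting, 284.84 K = 53.03°F.

53.0 °F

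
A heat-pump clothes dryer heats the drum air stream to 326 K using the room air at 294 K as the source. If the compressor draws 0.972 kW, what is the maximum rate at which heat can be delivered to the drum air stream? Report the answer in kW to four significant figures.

The reservoir spacing is ΔT = 326 − 294 = 32.00 K.
COP_Carnot = T_H/ΔT = 326.00/32.00 = 10.19.
Q̇_max = COP_Carnot × Ẇ = 10.19 × 0.9720 kW = 9.902 kW.

9.902 kW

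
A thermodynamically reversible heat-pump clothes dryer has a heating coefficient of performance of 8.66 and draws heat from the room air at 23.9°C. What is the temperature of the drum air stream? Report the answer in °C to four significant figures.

COP_HP = T_H/(T_H − T_C) rearranges to T_H = COP·T_C/(COP − 1).
With T_C = 297.05 K, T_H = 8.66 × 297.05/7.660 = 335.83 K.
Converting, 335.83 K = 62.68°C.

62.68 °C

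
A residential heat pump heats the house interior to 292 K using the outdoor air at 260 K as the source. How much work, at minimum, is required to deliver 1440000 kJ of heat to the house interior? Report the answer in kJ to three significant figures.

The reservoir spacing is ΔT = 292 − 260 = 32.00 K.
The reversible limit is COP_HP = T_H/ΔT = 9.125, so W_min = Q_H/COP = Q_H·ΔT/T_H.
W_min = 1440000 × 32.00/292.00 = 157800 kJ.

158000 kJ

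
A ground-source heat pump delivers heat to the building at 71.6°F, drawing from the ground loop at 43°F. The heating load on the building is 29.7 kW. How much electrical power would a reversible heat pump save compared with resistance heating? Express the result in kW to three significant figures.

28.1 kW

In absolute terms T_C = 279.26 K and T_H = 295.15 K, so ΔT = 15.89 K.
COP_Carnot = T_H/ΔT = 295.15/15.89 = 18.58.
Resistance heating needs Ẇ_res = Q̇_H = 29.70 kW; the reversible heat pump needs only Ẇ_hp = Q̇_H/COP = 1.599 kW.
Saving = 29.70 − 1.599 = 28.10 kW.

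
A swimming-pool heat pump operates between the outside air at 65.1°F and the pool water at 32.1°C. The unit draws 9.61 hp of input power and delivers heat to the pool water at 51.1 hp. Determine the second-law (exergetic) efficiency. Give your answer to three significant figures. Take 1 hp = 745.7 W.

0.239

COP_actual = Q̇_H/Ẇ = 51.10/9.610 = 5.317.
In absolute terms T_C = 291.54 K and T_H = 305.25 K, so ΔT = 13.71 K.
COP_Carnot = T_H/ΔT = 305.25/13.71 = 22.26.
η_II = COP_actual/COP_Carnot = 5.317/22.26 = 0.2388.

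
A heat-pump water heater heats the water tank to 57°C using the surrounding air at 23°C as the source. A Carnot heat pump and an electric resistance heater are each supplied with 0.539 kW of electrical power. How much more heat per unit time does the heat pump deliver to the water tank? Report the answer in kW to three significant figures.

4.69 kW

In absolute terms T_C = 296.15 K and T_H = 330.15 K, so ΔT = 34.00 K.
COP_Carnot = T_H/ΔT = 330.15/34.00 = 9.710.
The heat pump delivers Q̇_H = COP × Ẇ = 5.234 kW; the resistance heater delivers Ẇ = 0.5390 kW.
Extra = (COP − 1)·Ẇ = 4.695 kW.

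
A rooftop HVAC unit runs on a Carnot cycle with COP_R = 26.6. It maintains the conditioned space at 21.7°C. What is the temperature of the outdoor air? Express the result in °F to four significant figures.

91.01 °F

COP_R = T_C/(T_H − T_C) gives T_H − T_C = T_C/COP.
With T_C = 294.85 K, T_H = 294.85 × (1 + 1/26.6) = 305.93 K.
Converting, 305.93 K = 91.01°F.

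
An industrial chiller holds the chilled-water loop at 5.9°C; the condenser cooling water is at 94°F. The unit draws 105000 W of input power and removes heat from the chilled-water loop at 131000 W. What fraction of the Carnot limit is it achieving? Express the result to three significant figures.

0.128

COP_actual = Q̇_C/Ẇ = 131000/105000 = 1.248.
In absolute terms T_C = 279.05 K and T_H = 307.59 K, so ΔT = 28.54 K.
COP_Carnot = T_C/ΔT = 279.05/28.54 = 9.776.
η_II = COP_actual/COP_Carnot = 1.248/9.776 = 0.1276.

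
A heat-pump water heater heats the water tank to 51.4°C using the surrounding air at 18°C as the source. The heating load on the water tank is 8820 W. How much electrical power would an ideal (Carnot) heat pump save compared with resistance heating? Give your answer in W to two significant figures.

In absolute terms T_C = 291.15 K and T_H = 324.55 K, so ΔT = 33.40 K.
COP_Carnot = T_H/ΔT = 324.55/33.40 = 9.717.
Resistance heating needs Ẇ_res = Q̇_H = 8820 W; the reversible heat pump needs only Ẇ_hp = Q̇_H/COP = 907.7 W.
Saving = 8820 − 907.7 = 7912 W.

7900 W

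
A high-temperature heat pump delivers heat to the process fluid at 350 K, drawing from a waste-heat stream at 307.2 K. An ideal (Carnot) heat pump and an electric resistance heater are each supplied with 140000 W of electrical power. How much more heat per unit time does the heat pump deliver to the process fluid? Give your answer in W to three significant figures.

The reservoir spacing is ΔT = 350 − 307.2 = 42.80 K.
COP_Carnot = T_H/ΔT = 350.00/42.80 = 8.178.
The heat pump delivers Q̇_H = COP × Ẇ = 1145000 W; the resistance heater delivers Ẇ = 140000 W.
Extra = (COP − 1)·Ẇ = 1005000 W.

1000000 W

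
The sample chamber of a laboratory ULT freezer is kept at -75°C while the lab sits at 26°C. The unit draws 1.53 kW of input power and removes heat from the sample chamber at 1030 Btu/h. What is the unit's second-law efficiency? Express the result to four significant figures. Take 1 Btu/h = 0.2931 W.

0.1006

Converting, Q̇_C = 1030 Btu/h = 0.3019 kW, so COP_actual = Q̇_C/Ẇ = 0.3019/1.530 = 0.1973.
In absolute terms T_C = 198.15 K and T_H = 299.15 K, so ΔT = 101.0 K.
COP_Carnot = T_C/ΔT = 198.15/101.0 = 1.962.
η_II = COP_actual/COP_Carnot = 0.1973/1.962 = 0.1006.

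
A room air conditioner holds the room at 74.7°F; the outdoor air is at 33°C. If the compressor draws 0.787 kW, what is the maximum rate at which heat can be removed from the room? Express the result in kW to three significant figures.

In absolute terms T_C = 296.87 K and T_H = 306.15 K, so ΔT = 9.278 K.
COP_Carnot = T_C/ΔT = 296.87/9.278 = 32.00.
Q̇_max = COP_Carnot × Ẇ = 32.00 × 0.7870 kW = 25.18 kW.

25.2 kW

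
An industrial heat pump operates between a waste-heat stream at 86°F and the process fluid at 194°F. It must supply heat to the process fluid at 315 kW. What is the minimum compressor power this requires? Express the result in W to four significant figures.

52040 W

In absolute terms T_C = 303.15 K and T_H = 363.15 K, so ΔT = 60.00 K.
COP_Carnot = T_H/ΔT = 363.15/60.00 = 6.053.
Ẇ_min = Q̇/COP_Carnot = 315.0/6.053 = 52.04 kW = 52040 W.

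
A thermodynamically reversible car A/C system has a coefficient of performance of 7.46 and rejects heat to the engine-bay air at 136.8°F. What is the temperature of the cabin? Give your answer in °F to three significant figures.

66.3 °F

For a Carnot refrigerator COP_R = T_C/(T_H − T_C), so T_C = COP·T_H/(1 + COP).
With T_H = 331.37 K, T_C = 7.46 × 331.37/8.460 = 292.20 K.
Converting, 292.20 K = 66.30°F.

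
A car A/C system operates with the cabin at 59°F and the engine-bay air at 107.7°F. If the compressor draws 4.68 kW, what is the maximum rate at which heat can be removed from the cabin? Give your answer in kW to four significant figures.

In absolute terms T_C = 288.15 K and T_H = 315.21 K, so ΔT = 27.06 K.
COP_Carnot = T_C/ΔT = 288.15/27.06 = 10.65.
Q̇_max = COP_Carnot × Ẇ = 10.65 × 4.680 kW = 49.84 kW.

49.84 kW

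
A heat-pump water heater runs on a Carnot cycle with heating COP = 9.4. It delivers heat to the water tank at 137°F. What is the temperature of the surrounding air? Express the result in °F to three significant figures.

73.5 °F

COP_HP = T_H/(T_H − T_C) gives T_H − T_C = T_H/COP.
With T_H = 331.48 K, T_C = 331.48 × (1 − 1/9.4) = 296.22 K.
Converting, 296.22 K = 73.52°F.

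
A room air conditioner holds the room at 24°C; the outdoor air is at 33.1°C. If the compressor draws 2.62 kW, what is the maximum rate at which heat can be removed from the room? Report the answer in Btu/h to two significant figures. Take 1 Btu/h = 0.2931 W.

In absolute terms T_C = 297.15 K and T_H = 306.25 K, so ΔT = 9.100 K.
COP_Carnot = T_C/ΔT = 297.15/9.100 = 32.65.
Q̇_max = COP_Carnot × Ẇ = 32.65 × 2.620 kW = 85.55 kW = 291900 Btu/h.

290000 Btu/h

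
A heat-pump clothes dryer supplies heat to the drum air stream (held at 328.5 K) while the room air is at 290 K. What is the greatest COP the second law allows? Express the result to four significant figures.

8.532

The reservoir spacing is ΔT = 328.5 − 290 = 38.50 K.
For a reversible cycle, COP_Carnot = T_H/ΔT = 328.50/38.50 = 8.532.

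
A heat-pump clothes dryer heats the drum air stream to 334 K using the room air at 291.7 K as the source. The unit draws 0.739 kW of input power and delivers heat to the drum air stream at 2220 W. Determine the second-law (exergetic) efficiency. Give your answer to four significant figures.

Converting, Q̇_H = 2220 W = 2.220 kW, so COP_actual = Q̇_H/Ẇ = 2.220/0.7390 = 3.004.
The reservoir spacing is ΔT = 334 − 291.7 = 42.30 K.
COP_Carnot = T_H/ΔT = 334.00/42.30 = 7.896.
η_II = COP_actual/COP_Carnot = 3.004/7.896 = 0.3805.

0.3805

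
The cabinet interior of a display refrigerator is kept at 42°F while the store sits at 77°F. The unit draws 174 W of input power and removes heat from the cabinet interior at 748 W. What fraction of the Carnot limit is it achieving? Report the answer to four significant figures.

COP_actual = Q̇_C/Ẇ = 748.0/174.0 = 4.299.
In absolute terms T_C = 278.71 K and T_H = 298.15 K, so ΔT = 19.44 K.
COP_Carnot = T_C/ΔT = 278.71/19.44 = 14.33.
η_II = COP_actual/COP_Carnot = 4.299/14.33 = 0.2999.

0.2999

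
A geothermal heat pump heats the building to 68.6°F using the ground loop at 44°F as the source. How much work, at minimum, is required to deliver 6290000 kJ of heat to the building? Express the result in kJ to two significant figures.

290000 kJ

In absolute terms T_C = 279.82 K and T_H = 293.48 K, so ΔT = 13.67 K.
The reversible limit is COP_HP = T_H/ΔT = 21.47, so W_min = Q_H/COP = Q_H·ΔT/T_H.
W_min = 6290000 × 13.67/293.48 = 292900 kJ.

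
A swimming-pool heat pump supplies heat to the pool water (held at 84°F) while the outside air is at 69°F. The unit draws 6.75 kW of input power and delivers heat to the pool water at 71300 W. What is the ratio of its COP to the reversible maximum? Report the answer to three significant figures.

Converting, Q̇_H = 71300 W = 71.30 kW, so COP_actual = Q̇_H/Ẇ = 71.30/6.750 = 10.56.
In absolute terms T_C = 293.71 K and T_H = 302.04 K, so ΔT = 8.333 K.
COP_Carnot = T_H/ΔT = 302.04/8.333 = 36.24.
η_II = COP_actual/COP_Carnot = 10.56/36.24 = 0.2914.

0.291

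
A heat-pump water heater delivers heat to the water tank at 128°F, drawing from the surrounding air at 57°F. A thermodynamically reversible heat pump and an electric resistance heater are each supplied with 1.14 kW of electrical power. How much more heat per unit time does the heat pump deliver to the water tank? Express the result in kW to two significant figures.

In absolute terms T_C = 287.04 K and T_H = 326.48 K, so ΔT = 39.44 K.
COP_Carnot = T_H/ΔT = 326.48/39.44 = 8.277.
The heat pump delivers Q̇_H = COP × Ẇ = 9.436 kW; the resistance heater delivers Ẇ = 1.140 kW.
Extra = (COP − 1)·Ẇ = 8.296 kW.

8.3 kW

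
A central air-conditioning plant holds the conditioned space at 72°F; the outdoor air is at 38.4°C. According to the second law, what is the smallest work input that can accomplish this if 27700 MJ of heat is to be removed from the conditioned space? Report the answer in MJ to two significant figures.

In absolute terms T_C = 295.37 K and T_H = 311.55 K, so ΔT = 16.18 K.
The reversible limit is COP_R = T_C/ΔT = 18.26, so W_min = Q_C/COP = Q_C·ΔT/T_C.
W_min = 27700 × 16.18/295.37 = 1517 MJ.

1500 MJ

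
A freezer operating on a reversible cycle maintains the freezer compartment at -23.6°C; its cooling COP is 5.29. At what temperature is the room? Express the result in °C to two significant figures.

24 °C

COP_R = T_C/(T_H − T_C) gives T_H − T_C = T_C/COP.
With T_C = 249.55 K, T_H = 249.55 × (1 + 1/5.29) = 296.72 K.
Converting, 296.72 K = 23.57°C.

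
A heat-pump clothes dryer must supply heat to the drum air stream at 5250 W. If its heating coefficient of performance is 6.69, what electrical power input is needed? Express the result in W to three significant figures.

Ẇ = Q̇_H/COP_HP = 5250/6.69 = 784.8 W.

785 W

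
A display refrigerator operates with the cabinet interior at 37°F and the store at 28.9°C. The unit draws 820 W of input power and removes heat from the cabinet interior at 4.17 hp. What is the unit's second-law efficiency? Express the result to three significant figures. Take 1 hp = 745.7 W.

Converting, Q̇_C = 4.170 hp = 3110 W, so COP_actual = Q̇_C/Ẇ = 3110/820.0 = 3.792.
In absolute terms T_C = 275.93 K and T_H = 302.05 K, so ΔT = 26.12 K.
COP_Carnot = T_C/ΔT = 275.93/26.12 = 10.56.
η_II = COP_actual/COP_Carnot = 3.792/10.56 = 0.3590.

0.359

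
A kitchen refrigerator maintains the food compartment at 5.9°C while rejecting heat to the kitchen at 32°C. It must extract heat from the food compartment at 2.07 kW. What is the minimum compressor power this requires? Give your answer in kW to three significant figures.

In absolute terms T_C = 279.05 K and T_H = 305.15 K, so ΔT = 26.10 K.
COP_Carnot = T_C/ΔT = 279.05/26.10 = 10.69.
Ẇ_min = Q̇/COP_Carnot = 2.070/10.69 = 0.1936 kW.

0.194 kW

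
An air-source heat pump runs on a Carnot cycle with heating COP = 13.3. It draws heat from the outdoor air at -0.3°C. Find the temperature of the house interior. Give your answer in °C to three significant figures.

21.9 °C

COP_HP = T_H/(T_H − T_C) rearranges to T_H = COP·T_C/(COP − 1).
With T_C = 272.85 K, T_H = 13.3 × 272.85/12.30 = 295.03 K.
Converting, 295.03 K = 21.88°C.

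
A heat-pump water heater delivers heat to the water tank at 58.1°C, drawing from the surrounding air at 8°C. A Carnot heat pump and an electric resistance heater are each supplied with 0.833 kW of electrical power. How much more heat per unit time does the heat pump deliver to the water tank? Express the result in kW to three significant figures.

4.67 kW

In absolute terms T_C = 281.15 K and T_H = 331.25 K, so ΔT = 50.10 K.
COP_Carnot = T_H/ΔT = 331.25/50.10 = 6.612.
The heat pump delivers Q̇_H = COP × Ẇ = 5.508 kW; the resistance heater delivers Ẇ = 0.8330 kW.
Extra = (COP − 1)·Ẇ = 4.675 kW.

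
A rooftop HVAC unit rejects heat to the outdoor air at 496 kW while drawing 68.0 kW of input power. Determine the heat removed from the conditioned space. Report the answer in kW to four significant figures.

428.0 kW

For a cyclic device the first law requires Q̇_H = Q̇_C + Ẇ.
Q̇_C = Q̇_H − Ẇ = 428.0 kW.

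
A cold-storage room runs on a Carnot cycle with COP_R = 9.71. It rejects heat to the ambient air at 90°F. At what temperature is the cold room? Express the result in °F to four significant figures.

For a Carnot refrigerator COP_R = T_C/(T_H − T_C), so T_C = COP·T_H/(1 + COP).
With T_H = 305.37 K, T_C = 9.71 × 305.37/10.71 = 276.86 K.
Converting, 276.86 K = 38.68°F.

38.68 °F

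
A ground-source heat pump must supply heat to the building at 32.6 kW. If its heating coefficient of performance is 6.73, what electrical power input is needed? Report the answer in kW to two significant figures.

4.8 kW

Ẇ = Q̇_H/COP_HP = 32.60/6.73 = 4.844 kW.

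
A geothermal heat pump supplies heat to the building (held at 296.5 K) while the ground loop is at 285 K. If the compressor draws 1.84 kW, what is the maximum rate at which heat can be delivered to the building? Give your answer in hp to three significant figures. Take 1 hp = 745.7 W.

63.6 hp

The reservoir spacing is ΔT = 296.5 − 285 = 11.50 K.
COP_Carnot = T_H/ΔT = 296.50/11.50 = 25.78.
Q̇_max = COP_Carnot × Ẇ = 25.78 × 1.840 kW = 47.44 kW = 63.62 hp.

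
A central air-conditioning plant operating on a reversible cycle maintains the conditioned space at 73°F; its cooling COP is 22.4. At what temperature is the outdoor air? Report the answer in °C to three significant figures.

36.0 °C

COP_R = T_C/(T_H − T_C) gives T_H − T_C = T_C/COP.
With T_C = 295.93 K, T_H = 295.93 × (1 + 1/22.4) = 309.14 K.
Converting, 309.14 K = 35.99°C.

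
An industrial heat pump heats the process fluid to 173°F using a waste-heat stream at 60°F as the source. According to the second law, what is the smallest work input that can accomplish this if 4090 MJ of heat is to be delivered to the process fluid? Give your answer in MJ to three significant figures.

731 MJ

In absolute terms T_C = 288.71 K and T_H = 351.48 K, so ΔT = 62.78 K.
The reversible limit is COP_HP = T_H/ΔT = 5.599, so W_min = Q_H/COP = Q_H·ΔT/T_H.
W_min = 4090 × 62.78/351.48 = 730.5 MJ.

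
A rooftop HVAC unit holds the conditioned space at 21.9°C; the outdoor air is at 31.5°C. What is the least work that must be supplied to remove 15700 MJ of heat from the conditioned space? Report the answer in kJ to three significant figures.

In absolute terms T_C = 295.05 K and T_H = 304.65 K, so ΔT = 9.600 K.
The reversible limit is COP_R = T_C/ΔT = 30.73, so W_min = Q_C/COP = Q_C·ΔT/T_C.
W_min = 15700 × 9.600/295.05 = 510.8 MJ = 510800 kJ.

511000 kJ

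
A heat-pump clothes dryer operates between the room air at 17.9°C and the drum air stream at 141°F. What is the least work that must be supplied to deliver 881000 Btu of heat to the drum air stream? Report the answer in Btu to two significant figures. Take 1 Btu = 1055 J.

110000 Btu

In absolute terms T_C = 291.05 K and T_H = 333.71 K, so ΔT = 42.66 K.
The reversible limit is COP_HP = T_H/ΔT = 7.823, so W_min = Q_H/COP = Q_H·ΔT/T_H.
W_min = 881000 × 42.66/333.71 = 112600 Btu.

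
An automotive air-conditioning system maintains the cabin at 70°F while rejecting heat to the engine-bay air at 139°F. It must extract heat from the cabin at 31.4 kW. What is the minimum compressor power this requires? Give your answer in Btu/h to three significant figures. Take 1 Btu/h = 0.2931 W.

In absolute terms T_C = 294.26 K and T_H = 332.59 K, so ΔT = 38.33 K.
COP_Carnot = T_C/ΔT = 294.26/38.33 = 7.676.
Ẇ_min = Q̇/COP_Carnot = 31.40/7.676 = 4.090 kW = 13960 Btu/h.

14000 Btu/h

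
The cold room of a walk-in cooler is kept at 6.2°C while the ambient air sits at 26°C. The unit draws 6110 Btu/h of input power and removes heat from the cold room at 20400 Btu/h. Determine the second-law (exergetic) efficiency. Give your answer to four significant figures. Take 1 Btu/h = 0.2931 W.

0.2366

COP_actual = Q̇_C/Ẇ = 20400/6110 = 3.339.
In absolute terms T_C = 279.35 K and T_H = 299.15 K, so ΔT = 19.80 K.
COP_Carnot = T_C/ΔT = 279.35/19.80 = 14.11.
η_II = COP_actual/COP_Carnot = 3.339/14.11 = 0.2366.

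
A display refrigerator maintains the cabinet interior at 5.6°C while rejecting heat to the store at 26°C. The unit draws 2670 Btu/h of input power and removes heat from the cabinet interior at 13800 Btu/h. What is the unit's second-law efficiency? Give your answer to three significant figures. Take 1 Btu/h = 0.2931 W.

COP_actual = Q̇_C/Ẇ = 13800/2670 = 5.169.
In absolute terms T_C = 278.75 K and T_H = 299.15 K, so ΔT = 20.40 K.
COP_Carnot = T_C/ΔT = 278.75/20.40 = 13.66.
η_II = COP_actual/COP_Carnot = 5.169/13.66 = 0.3783.

0.378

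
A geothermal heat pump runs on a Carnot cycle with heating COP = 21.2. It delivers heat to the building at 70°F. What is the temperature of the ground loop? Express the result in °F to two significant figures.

COP_HP = T_H/(T_H − T_C) gives T_H − T_C = T_H/COP.
With T_H = 294.26 K, T_C = 294.26 × (1 − 1/21.2) = 280.38 K.
Converting, 280.38 K = 45.02°F.

45 °F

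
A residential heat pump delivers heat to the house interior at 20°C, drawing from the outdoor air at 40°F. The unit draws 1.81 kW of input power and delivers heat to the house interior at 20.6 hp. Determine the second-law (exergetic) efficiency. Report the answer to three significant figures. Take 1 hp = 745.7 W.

Converting, Q̇_H = 20.60 hp = 15.36 kW, so COP_actual = Q̇_H/Ẇ = 15.36/1.810 = 8.487.
In absolute terms T_C = 277.59 K and T_H = 293.15 K, so ΔT = 15.56 K.
COP_Carnot = T_H/ΔT = 293.15/15.56 = 18.85.
η_II = COP_actual/COP_Carnot = 8.487/18.85 = 0.4503.

0.450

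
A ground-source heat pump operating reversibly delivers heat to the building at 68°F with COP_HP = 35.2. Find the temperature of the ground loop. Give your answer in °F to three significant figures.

53.0 °F

COP_HP = T_H/(T_H − T_C) gives T_H − T_C = T_H/COP.
With T_H = 293.15 K, T_C = 293.15 × (1 − 1/35.2) = 284.82 K.
Converting, 284.82 K = 53.01°F.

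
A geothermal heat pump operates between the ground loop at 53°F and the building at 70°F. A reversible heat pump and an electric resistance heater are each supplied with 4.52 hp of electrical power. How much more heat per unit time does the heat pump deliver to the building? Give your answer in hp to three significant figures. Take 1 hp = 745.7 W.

In absolute terms T_C = 284.82 K and T_H = 294.26 K, so ΔT = 9.444 K.
COP_Carnot = T_H/ΔT = 294.26/9.444 = 31.16.
The heat pump delivers Q̇_H = COP × Ẇ = 140.8 hp; the resistance heater delivers Ẇ = 4.520 hp.
Extra = (COP − 1)·Ẇ = 136.3 hp.

136 hp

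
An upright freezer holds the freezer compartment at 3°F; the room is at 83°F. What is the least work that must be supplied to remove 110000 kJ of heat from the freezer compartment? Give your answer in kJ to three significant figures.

19000 kJ

In absolute terms T_C = 257.04 K and T_H = 301.48 K, so ΔT = 44.44 K.
The reversible limit is COP_R = T_C/ΔT = 5.783, so W_min = Q_C/COP = Q_C·ΔT/T_C.
W_min = 110000 × 44.44/257.04 = 19020 kJ.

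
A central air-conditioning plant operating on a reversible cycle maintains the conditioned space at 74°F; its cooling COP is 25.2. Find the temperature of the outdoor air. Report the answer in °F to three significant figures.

COP_R = T_C/(T_H − T_C) gives T_H − T_C = T_C/COP.
With T_C = 296.48 K, T_H = 296.48 × (1 + 1/25.2) = 308.25 K.
Converting, 308.25 K = 95.18°F.

95.2 °F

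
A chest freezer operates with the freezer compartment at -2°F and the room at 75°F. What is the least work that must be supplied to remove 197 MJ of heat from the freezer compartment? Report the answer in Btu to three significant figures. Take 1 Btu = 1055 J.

In absolute terms T_C = 254.26 K and T_H = 297.04 K, so ΔT = 42.78 K.
The reversible limit is COP_R = T_C/ΔT = 5.944, so W_min = Q_C/COP = Q_C·ΔT/T_C.
W_min = 197.0 × 42.78/254.26 = 33.14 MJ = 31420 Btu.

31400 Btu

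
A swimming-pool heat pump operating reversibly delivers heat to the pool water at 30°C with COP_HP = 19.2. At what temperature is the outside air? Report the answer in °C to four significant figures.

COP_HP = T_H/(T_H − T_C) gives T_H − T_C = T_H/COP.
With T_H = 303.15 K, T_C = 303.15 × (1 − 1/19.2) = 287.36 K.
Converting, 287.36 K = 14.21°C.

14.21 °C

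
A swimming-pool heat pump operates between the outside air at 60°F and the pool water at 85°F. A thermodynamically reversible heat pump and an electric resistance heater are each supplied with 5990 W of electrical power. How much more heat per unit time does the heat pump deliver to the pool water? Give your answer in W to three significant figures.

In absolute terms T_C = 288.71 K and T_H = 302.59 K, so ΔT = 13.89 K.
COP_Carnot = T_H/ΔT = 302.59/13.89 = 21.79.
The heat pump delivers Q̇_H = COP × Ẇ = 130500 W; the resistance heater delivers Ẇ = 5990 W.
Extra = (COP − 1)·Ẇ = 124500 W.

125000 W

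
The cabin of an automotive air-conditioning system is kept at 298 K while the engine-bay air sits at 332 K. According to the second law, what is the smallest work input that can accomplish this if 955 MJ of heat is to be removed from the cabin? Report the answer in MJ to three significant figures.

The reservoir spacing is ΔT = 332 − 298 = 34.00 K.
The reversible limit is COP_R = T_C/ΔT = 8.765, so W_min = Q_C/COP = Q_C·ΔT/T_C.
W_min = 955.0 × 34.00/298.00 = 109.0 MJ.

109 MJ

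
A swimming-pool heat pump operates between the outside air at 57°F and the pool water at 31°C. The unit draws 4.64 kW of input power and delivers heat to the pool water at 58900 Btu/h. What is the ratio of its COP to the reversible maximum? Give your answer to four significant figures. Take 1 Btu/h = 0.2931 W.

0.2093

Converting, Q̇_H = 58900 Btu/h = 17.26 kW, so COP_actual = Q̇_H/Ẇ = 17.26/4.640 = 3.721.
In absolute terms T_C = 287.04 K and T_H = 304.15 K, so ΔT = 17.11 K.
COP_Carnot = T_H/ΔT = 304.15/17.11 = 17.78.
η_II = COP_actual/COP_Carnot = 3.721/17.78 = 0.2093.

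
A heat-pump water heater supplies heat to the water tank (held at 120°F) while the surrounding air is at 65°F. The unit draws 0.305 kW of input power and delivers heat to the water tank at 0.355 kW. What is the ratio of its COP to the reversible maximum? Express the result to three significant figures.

COP_actual = Q̇_H/Ẇ = 0.3550/0.3050 = 1.164.
In absolute terms T_C = 291.48 K and T_H = 322.04 K, so ΔT = 30.56 K.
COP_Carnot = T_H/ΔT = 322.04/30.56 = 10.54.
η_II = COP_actual/COP_Carnot = 1.164/10.54 = 0.1104.

0.110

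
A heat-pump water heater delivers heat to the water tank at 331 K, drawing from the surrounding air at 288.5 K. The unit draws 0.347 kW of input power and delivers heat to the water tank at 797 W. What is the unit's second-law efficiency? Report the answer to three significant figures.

0.295

Converting, Q̇_H = 797.0 W = 0.7970 kW, so COP_actual = Q̇_H/Ẇ = 0.7970/0.3470 = 2.297.
The reservoir spacing is ΔT = 331 − 288.5 = 42.50 K.
COP_Carnot = T_H/ΔT = 331.00/42.50 = 7.788.
η_II = COP_actual/COP_Carnot = 2.297/7.788 = 0.2949.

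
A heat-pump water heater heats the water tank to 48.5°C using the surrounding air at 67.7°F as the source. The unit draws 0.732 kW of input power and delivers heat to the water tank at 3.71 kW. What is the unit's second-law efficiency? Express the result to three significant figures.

COP_actual = Q̇_H/Ẇ = 3.710/0.7320 = 5.068.
In absolute terms T_C = 292.98 K and T_H = 321.65 K, so ΔT = 28.67 K.
COP_Carnot = T_H/ΔT = 321.65/28.67 = 11.22.
η_II = COP_actual/COP_Carnot = 5.068/11.22 = 0.4517.

0.452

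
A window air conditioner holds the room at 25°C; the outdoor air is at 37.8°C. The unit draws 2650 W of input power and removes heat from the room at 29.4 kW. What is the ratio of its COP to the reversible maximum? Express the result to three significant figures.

Converting, Q̇_C = 29.40 kW = 29400 W, so COP_actual = Q̇_C/Ẇ = 29400/2650 = 11.09.
In absolute terms T_C = 298.15 K and T_H = 310.95 K, so ΔT = 12.80 K.
COP_Carnot = T_C/ΔT = 298.15/12.80 = 23.29.
η_II = COP_actual/COP_Carnot = 11.09/23.29 = 0.4763.

0.476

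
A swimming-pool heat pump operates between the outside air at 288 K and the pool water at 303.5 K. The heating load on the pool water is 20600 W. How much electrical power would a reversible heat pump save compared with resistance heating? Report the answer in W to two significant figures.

20000 W

The reservoir spacing is ΔT = 303.5 − 288 = 15.50 K.
COP_Carnot = T_H/ΔT = 303.50/15.50 = 19.58.
Resistance heating needs Ẇ_res = Q̇_H = 20600 W; the reversible heat pump needs only Ẇ_hp = Q̇_H/COP = 1052 W.
Saving = 20600 − 1052 = 19550 W.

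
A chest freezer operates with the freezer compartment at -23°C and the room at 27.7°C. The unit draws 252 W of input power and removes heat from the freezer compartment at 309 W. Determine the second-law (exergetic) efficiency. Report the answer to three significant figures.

COP_actual = Q̇_C/Ẇ = 309.0/252.0 = 1.226.
In absolute terms T_C = 250.15 K and T_H = 300.85 K, so ΔT = 50.70 K.
COP_Carnot = T_C/ΔT = 250.15/50.70 = 4.934.
η_II = COP_actual/COP_Carnot = 1.226/4.934 = 0.2485.

0.249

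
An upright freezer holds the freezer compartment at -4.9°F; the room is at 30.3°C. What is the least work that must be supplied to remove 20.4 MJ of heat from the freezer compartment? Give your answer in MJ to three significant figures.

4.10 MJ

In absolute terms T_C = 252.65 K and T_H = 303.45 K, so ΔT = 50.80 K.
The reversible limit is COP_R = T_C/ΔT = 4.973, so W_min = Q_C/COP = Q_C·ΔT/T_C.
W_min = 20.40 × 50.80/252.65 = 4.102 MJ.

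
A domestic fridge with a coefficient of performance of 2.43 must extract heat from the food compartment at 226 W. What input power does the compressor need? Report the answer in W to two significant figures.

Ẇ = Q̇_C/COP = 226.0/2.43 = 93.00 W.

93 W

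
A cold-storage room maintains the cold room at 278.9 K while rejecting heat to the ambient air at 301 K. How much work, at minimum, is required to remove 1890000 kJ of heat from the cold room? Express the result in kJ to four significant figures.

149800 kJ

The reservoir spacing is ΔT = 301 − 278.9 = 22.10 K.
The reversible limit is COP_R = T_C/ΔT = 12.62, so W_min = Q_C/COP = Q_C·ΔT/T_C.
W_min = 1890000 × 22.10/278.90 = 149800 kJ.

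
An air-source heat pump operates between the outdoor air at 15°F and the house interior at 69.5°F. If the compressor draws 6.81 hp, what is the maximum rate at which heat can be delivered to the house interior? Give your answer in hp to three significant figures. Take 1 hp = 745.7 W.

66.1 hp

In absolute terms T_C = 263.71 K and T_H = 293.98 K, so ΔT = 30.28 K.
COP_Carnot = T_H/ΔT = 293.98/30.28 = 9.710.
Q̇_max = COP_Carnot × Ẇ = 9.710 × 6.810 hp = 66.12 hp.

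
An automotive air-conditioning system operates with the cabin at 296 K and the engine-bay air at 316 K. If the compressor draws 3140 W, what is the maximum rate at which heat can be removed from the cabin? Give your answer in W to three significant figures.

46500 W

The reservoir spacing is ΔT = 316 − 296 = 20.00 K.
COP_Carnot = T_C/ΔT = 296.00/20.00 = 14.80.
Q̇_max = COP_Carnot × Ẇ = 14.80 × 3140 W = 46470 W.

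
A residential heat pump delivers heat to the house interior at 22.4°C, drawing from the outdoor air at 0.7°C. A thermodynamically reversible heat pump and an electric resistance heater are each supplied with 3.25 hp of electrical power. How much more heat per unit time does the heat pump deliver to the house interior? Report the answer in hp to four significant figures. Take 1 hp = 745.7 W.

In absolute terms T_C = 273.85 K and T_H = 295.55 K, so ΔT = 21.70 K.
COP_Carnot = T_H/ΔT = 295.55/21.70 = 13.62.
The heat pump delivers Q̇_H = COP × Ẇ = 44.26 hp; the resistance heater delivers Ẇ = 3.250 hp.
Extra = (COP − 1)·Ẇ = 41.01 hp.

41.01 hp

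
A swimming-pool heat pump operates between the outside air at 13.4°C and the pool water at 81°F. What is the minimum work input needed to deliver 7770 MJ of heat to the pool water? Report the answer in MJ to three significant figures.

358 MJ

In absolute terms T_C = 286.55 K and T_H = 300.37 K, so ΔT = 13.82 K.
The reversible limit is COP_HP = T_H/ΔT = 21.73, so W_min = Q_H/COP = Q_H·ΔT/T_H.
W_min = 7770 × 13.82/300.37 = 357.6 MJ.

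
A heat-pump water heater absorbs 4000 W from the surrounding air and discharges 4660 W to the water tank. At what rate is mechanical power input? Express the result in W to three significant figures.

For a cyclic device the first law requires Q̇_H = Q̇_C + Ẇ.
Ẇ = Q̇_H − Q̇_C = 660.0 W.

660 W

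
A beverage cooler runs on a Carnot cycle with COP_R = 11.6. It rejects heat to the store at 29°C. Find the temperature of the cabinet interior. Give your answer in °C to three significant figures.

5.02 °C

For a Carnot refrigerator COP_R = T_C/(T_H − T_C), so T_C = COP·T_H/(1 + COP).
With T_H = 302.15 K, T_C = 11.6 × 302.15/12.60 = 278.17 K.
Converting, 278.17 K = 5.02°C.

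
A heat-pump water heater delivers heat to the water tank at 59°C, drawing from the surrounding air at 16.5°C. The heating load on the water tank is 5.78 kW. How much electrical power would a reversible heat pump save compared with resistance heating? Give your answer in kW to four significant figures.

5.040 kW

In absolute terms T_C = 289.65 K and T_H = 332.15 K, so ΔT = 42.50 K.
COP_Carnot = T_H/ΔT = 332.15/42.50 = 7.815.
Resistance heating needs Ẇ_res = Q̇_H = 5.780 kW; the reversible heat pump needs only Ẇ_hp = Q̇_H/COP = 0.7396 kW.
Saving = 5.780 − 0.7396 = 5.040 kW.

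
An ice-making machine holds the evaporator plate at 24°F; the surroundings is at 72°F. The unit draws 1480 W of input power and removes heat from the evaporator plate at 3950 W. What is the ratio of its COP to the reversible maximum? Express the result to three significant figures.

0.265

COP_actual = Q̇_C/Ẇ = 3950/1480 = 2.669.
In absolute terms T_C = 268.71 K and T_H = 295.37 K, so ΔT = 26.67 K.
COP_Carnot = T_C/ΔT = 268.71/26.67 = 10.08.
η_II = COP_actual/COP_Carnot = 2.669/10.08 = 0.2649.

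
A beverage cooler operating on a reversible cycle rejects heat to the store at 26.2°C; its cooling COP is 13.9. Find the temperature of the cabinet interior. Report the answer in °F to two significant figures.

For a Carnot refrigerator COP_R = T_C/(T_H − T_C), so T_C = COP·T_H/(1 + COP).
With T_H = 299.35 K, T_C = 13.9 × 299.35/14.90 = 279.26 K.
Converting, 279.26 K = 43.00°F.

43 °F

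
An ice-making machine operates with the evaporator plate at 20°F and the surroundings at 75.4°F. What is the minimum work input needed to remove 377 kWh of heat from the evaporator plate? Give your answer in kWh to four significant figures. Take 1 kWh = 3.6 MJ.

43.54 kWh

In absolute terms T_C = 266.48 K and T_H = 297.26 K, so ΔT = 30.78 K.
The reversible limit is COP_R = T_C/ΔT = 8.658, so W_min = Q_C/COP = Q_C·ΔT/T_C.
W_min = 377.0 × 30.78/266.48 = 43.54 kWh.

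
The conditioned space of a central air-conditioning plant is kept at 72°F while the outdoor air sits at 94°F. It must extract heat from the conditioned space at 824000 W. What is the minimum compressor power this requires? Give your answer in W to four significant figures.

34100 W

In absolute terms T_C = 295.37 K and T_H = 307.59 K, so ΔT = 12.22 K.
COP_Carnot = T_C/ΔT = 295.37/12.22 = 24.17.
Ẇ_min = Q̇/COP_Carnot = 824000/24.17 = 34100 W.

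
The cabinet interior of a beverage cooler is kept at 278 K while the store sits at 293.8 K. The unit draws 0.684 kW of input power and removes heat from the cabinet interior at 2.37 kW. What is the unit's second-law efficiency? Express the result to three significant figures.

COP_actual = Q̇_C/Ẇ = 2.370/0.6840 = 3.465.
The reservoir spacing is ΔT = 293.8 − 278 = 15.80 K.
COP_Carnot = T_C/ΔT = 278.00/15.80 = 17.59.
η_II = COP_actual/COP_Carnot = 3.465/17.59 = 0.1969.

0.197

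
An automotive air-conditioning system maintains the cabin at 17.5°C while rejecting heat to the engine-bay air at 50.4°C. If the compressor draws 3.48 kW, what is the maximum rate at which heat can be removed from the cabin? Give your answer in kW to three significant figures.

In absolute terms T_C = 290.65 K and T_H = 323.55 K, so ΔT = 32.90 K.
COP_Carnot = T_C/ΔT = 290.65/32.90 = 8.834.
Q̇_max = COP_Carnot × Ẇ = 8.834 × 3.480 kW = 30.74 kW.

30.7 kW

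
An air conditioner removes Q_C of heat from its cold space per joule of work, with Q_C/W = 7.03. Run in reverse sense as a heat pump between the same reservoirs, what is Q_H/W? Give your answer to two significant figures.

The first law on one cycle gives Q_H = Q_C + W, so Q_H/W = Q_C/W + 1.
COP_HP = COP_R + 1 = 7.03 + 1 = 8.03.

8.0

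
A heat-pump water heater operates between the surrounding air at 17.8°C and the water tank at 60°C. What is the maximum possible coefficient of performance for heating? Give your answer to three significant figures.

In absolute terms T_C = 290.95 K and T_H = 333.15 K, so ΔT = 42.20 K.
For a reversible cycle, COP_Carnot = T_H/ΔT = 333.15/42.20 = 7.895.

7.89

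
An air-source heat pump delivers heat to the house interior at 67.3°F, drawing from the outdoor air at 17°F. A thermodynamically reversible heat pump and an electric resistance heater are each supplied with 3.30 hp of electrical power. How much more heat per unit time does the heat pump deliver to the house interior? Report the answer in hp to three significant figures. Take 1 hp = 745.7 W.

31.3 hp

In absolute terms T_C = 264.82 K and T_H = 292.76 K, so ΔT = 27.94 K.
COP_Carnot = T_H/ΔT = 292.76/27.94 = 10.48.
The heat pump delivers Q̇_H = COP × Ẇ = 34.57 hp; the resistance heater delivers Ẇ = 3.300 hp.
Extra = (COP − 1)·Ẇ = 31.27 hp.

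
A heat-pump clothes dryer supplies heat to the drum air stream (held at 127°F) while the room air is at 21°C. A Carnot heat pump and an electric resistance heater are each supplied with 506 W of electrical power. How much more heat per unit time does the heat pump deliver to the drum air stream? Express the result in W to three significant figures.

4680 W

In absolute terms T_C = 294.15 K and T_H = 325.93 K, so ΔT = 31.78 K.
COP_Carnot = T_H/ΔT = 325.93/31.78 = 10.26.
The heat pump delivers Q̇_H = COP × Ẇ = 5190 W; the resistance heater delivers Ẇ = 506.0 W.
Extra = (COP − 1)·Ẇ = 4684 W.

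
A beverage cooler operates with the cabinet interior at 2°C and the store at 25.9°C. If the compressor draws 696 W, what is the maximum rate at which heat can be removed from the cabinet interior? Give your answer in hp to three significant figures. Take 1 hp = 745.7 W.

10.7 hp

In absolute terms T_C = 275.15 K and T_H = 299.05 K, so ΔT = 23.90 K.
COP_Carnot = T_C/ΔT = 275.15/23.90 = 11.51.
Q̇_max = COP_Carnot × Ẇ = 11.51 × 696.0 W = 8013 W = 10.75 hp.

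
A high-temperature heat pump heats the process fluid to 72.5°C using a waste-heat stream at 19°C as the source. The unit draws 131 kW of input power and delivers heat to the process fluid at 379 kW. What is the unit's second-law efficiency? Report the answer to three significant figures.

0.448

COP_actual = Q̇_H/Ẇ = 379.0/131.0 = 2.893.
In absolute terms T_C = 292.15 K and T_H = 345.65 K, so ΔT = 53.50 K.
COP_Carnot = T_H/ΔT = 345.65/53.50 = 6.461.
η_II = COP_actual/COP_Carnot = 2.893/6.461 = 0.4478.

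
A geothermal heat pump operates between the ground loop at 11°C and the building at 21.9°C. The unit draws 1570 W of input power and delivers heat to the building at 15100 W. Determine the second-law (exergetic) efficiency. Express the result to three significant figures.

0.355

COP_actual = Q̇_H/Ẇ = 15100/1570 = 9.618.
In absolute terms T_C = 284.15 K and T_H = 295.05 K, so ΔT = 10.90 K.
COP_Carnot = T_H/ΔT = 295.05/10.90 = 27.07.
η_II = COP_actual/COP_Carnot = 9.618/27.07 = 0.3553.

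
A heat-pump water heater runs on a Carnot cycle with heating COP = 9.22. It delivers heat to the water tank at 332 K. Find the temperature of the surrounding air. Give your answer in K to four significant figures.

296.0 K

COP_HP = T_H/(T_H − T_C) gives T_H − T_C = T_H/COP.
With T_H = 332.00 K, T_C = 332.00 × (1 − 1/9.22) = 295.99 K.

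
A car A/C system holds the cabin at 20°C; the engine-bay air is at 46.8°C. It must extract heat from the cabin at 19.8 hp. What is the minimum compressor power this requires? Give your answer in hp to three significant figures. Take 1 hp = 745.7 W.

1.81 hp

In absolute terms T_C = 293.15 K and T_H = 319.95 K, so ΔT = 26.80 K.
COP_Carnot = T_C/ΔT = 293.15/26.80 = 10.94.
Ẇ_min = Q̇/COP_Carnot = 19.80/10.94 = 1.810 hp.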